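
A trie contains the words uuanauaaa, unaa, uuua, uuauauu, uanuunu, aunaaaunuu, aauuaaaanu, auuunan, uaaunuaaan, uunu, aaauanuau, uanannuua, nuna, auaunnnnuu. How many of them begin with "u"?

8

Filter for entries beginning with "u":
Words under "u": uaaunuaaan, uanannuua, uanuunu, unaa, uuanauaaa, uuauauu, uunu, uuua
Count: 8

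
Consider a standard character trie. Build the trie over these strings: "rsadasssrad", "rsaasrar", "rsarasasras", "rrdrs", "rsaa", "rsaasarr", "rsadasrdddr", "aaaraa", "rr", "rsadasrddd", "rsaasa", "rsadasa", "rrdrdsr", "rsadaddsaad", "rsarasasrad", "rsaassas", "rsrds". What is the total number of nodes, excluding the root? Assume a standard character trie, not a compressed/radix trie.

Count nodes per top-level branch (shared prefixes stored once):
  'a'-branch (aaaraa): 6 nodes
  'r'-branch (rr, rrdrdsr, rrdrs, rsaa, rsaasa, rsaasarr, rsaasrar, rsaassas, rsadaddsaad, rsadasa, rsadasrddd, rsadasrdddr, rsadasssrad, rsarasasrad, rsarasasras, rsrds): 53 nodes
Sum: 59

59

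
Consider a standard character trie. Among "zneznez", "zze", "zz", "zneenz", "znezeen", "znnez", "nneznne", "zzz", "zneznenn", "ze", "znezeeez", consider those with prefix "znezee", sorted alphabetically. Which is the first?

znezeeez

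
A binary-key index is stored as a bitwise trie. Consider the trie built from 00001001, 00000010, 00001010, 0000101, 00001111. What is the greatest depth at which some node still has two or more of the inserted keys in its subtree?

Equivalently: take the maximum, over all pairs, of their longest common prefix length.
"0000101" and "00001010" agree on "0000101" (7 characters) before diverging; nothing deeper is shared.
Longest shared-prefix length: 7

7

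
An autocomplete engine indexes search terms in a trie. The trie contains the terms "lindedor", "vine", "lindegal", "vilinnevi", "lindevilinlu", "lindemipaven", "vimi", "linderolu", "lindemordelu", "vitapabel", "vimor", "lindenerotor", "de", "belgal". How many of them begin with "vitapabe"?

1

Traverse to the node for "vitapabe", then collect every word in that subtree.
Words under "vitapabe": vitapabel
Count: 1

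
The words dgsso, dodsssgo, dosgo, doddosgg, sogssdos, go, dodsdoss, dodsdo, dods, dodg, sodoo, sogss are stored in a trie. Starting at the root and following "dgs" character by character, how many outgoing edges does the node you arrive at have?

1

Walk "dgs" from the root, arriving at one node.
Characters that immediately follow "dgs" among the stored strings: {s}.
That node has 1 child edge.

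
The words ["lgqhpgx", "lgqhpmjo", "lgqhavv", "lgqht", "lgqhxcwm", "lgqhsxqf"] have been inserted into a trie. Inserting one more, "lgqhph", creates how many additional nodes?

The longest prefix of "lgqhph" already in the trie is "lgqhp" (length 5).
So 6 − 5 = 1 new nodes.

1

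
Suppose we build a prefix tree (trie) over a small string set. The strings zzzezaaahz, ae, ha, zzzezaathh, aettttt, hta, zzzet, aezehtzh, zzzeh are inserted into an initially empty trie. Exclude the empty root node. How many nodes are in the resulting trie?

32

Trace insertions, counting only characters that open a new branch:
  "zzzezaaahz" → 10 new (z, z, z, e, z, a, a, a, h, z)
  "ae" → 2 new (a, e)
  "ha" → 2 new (h, a)
  "zzzezaathh" → prefix "zzzezaa" already present; 3 new (t, h, h)
  "aettttt" → prefix "ae" already present; 5 new (t, t, t, t, t)
  "hta" → prefix "h" already present; 2 new (t, a)
  "zzzet" → prefix "zzze" already present; 1 new (t)
  "aezehtzh" → prefix "ae" already present; 6 new (z, e, h, t, z, h)
  "zzzeh" → prefix "zzze" already present; 1 new (h)
Total nodes = 10 + 2 + 2 + 3 + 5 + 2 + 1 + 6 + 1 = 32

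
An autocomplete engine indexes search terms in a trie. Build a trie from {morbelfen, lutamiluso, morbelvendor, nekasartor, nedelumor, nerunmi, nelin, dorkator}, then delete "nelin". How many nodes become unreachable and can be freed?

3

After clearing the end-marker at "nelin", prune upward until reaching a node still needed by another word.
The suffix "lin" (3 nodes) is used only by "nelin"; the node for "ne" still has the child "k", so pruning stops there.
Nodes removed: 3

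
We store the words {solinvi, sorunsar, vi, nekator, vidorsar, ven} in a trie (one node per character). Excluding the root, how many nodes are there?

Trie structure (* marks end of a word):
(root)
├─ n
│  └─ e
│     └─ k
│        └─ a
│           └─ t
│              └─ o
│                 └─ r *
├─ s
│  └─ o
│     ├─ l
│     │  └─ i
│     │     └─ n
│     │        └─ v
│     │           └─ i *
│     └─ r
│        └─ u
│           └─ n
│              └─ s
│                 └─ a
│                    └─ r *
└─ v
   ├─ e
   │  └─ n *
   └─ i *
      └─ d
         └─ o
            └─ r
               └─ s
                  └─ a
                     └─ r *
Counting every labelled node above: 30.

30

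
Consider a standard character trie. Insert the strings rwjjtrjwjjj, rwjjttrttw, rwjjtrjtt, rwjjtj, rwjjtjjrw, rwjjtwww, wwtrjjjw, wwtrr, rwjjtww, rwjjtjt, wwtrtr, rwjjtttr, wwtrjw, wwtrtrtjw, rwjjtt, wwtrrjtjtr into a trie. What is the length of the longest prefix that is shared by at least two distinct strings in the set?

7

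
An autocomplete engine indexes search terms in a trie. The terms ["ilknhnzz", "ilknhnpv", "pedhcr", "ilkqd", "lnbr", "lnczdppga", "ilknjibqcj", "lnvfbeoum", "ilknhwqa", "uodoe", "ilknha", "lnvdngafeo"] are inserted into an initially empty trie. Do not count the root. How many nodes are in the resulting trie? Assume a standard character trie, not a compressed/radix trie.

Trace insertions, counting only characters that open a new branch:
  "ilknhnzz" → 8 new (i, l, k, n, h, n, z, z)
  "ilknhnpv" → prefix "ilknhn" already present; 2 new (p, v)
  "pedhcr" → 6 new (p, e, d, h, c, r)
  "ilkqd" → prefix "ilk" already present; 2 new (q, d)
  "lnbr" → 4 new (l, n, b, r)
  "lnczdppga" → prefix "ln" already present; 7 new (c, z, d, p, p, g, a)
  "ilknjibqcj" → prefix "ilkn" already present; 6 new (j, i, b, q, c, j)
  "lnvfbeoum" → prefix "ln" already present; 7 new (v, f, b, e, o, u, m)
  "ilknhwqa" → prefix "ilknh" already present; 3 new (w, q, a)
  "uodoe" → 5 new (u, o, d, o, e)
  "ilknha" → prefix "ilknh" already present; 1 new (a)
  "lnvdngafeo" → prefix "lnv" already present; 7 new (d, n, g, a, f, e, o)
Total nodes = 8 + 2 + 6 + 2 + 4 + 7 + 6 + 7 + 3 + 5 + 1 + 7 = 58

58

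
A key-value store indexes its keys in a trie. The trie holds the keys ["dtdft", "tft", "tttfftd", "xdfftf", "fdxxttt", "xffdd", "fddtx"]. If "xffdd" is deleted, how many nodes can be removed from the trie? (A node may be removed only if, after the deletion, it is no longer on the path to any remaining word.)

4

After clearing the end-marker at "xffdd", prune upward until reaching a node still needed by another word.
The suffix "ffdd" (4 nodes) is used only by "xffdd"; the node for "x" still has the child "d", so pruning stops there.
Nodes removed: 4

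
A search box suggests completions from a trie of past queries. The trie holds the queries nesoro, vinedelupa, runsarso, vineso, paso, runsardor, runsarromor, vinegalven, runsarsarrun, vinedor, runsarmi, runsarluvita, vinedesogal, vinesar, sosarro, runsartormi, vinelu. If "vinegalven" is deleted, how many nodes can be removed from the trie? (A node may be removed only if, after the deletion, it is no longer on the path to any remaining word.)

After clearing the end-marker at "vinegalven", prune upward until reaching a node still needed by another word.
The suffix "galven" (6 nodes) is used only by "vinegalven"; the node for "vine" still has the child "d", so pruning stops there.
Nodes removed: 6

6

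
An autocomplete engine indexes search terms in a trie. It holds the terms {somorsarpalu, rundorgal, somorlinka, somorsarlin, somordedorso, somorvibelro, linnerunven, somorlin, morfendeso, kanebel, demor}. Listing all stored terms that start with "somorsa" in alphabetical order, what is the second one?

somorsarpalu

Words with prefix "somorsa", in lexicographic order: "somorsarlin", "somorsarpalu"
Position 2: somorsarpalu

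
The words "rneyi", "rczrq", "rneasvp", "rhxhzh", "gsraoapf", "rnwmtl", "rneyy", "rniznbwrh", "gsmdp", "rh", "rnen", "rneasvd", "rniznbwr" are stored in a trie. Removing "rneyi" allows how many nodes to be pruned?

1

Walk "rneyi" from the leaf back toward the root, removing each node that no remaining word uses.
The suffix "i" (1 node) is used only by "rneyi"; the node for "rney" still has the child "y", so pruning stops there.
Nodes removed: 1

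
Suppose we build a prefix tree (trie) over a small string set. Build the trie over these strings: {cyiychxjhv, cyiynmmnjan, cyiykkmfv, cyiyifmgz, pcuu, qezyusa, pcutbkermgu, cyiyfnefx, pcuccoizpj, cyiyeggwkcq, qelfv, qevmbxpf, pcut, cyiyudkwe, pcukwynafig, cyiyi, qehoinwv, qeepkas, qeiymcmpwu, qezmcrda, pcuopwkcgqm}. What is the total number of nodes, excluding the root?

Insert word by word; a character creates a node only if that edge doesn't already exist:
  "cyiychxjhv" → 10 new (c, y, i, y, c, h, x, j, h, v)
  "cyiynmmnjan" → prefix "cyiy" already present; 7 new (n, m, m, n, j, a, n)
  "cyiykkmfv" → prefix "cyiy" already present; 5 new (k, k, m, f, v)
  "cyiyifmgz" → prefix "cyiy" already present; 5 new (i, f, m, g, z)
  "pcuu" → 4 new (p, c, u, u)
  "qezyusa" → 7 new (q, e, z, y, u, s, a)
  "pcutbkermgu" → prefix "pcu" already present; 8 new (t, b, k, e, r, m, g, u)
  "cyiyfnefx" → prefix "cyiy" already present; 5 new (f, n, e, f, x)
  "pcuccoizpj" → prefix "pcu" already present; 7 new (c, c, o, i, z, p, j)
  "cyiyeggwkcq" → prefix "cyiy" already present; 7 new (e, g, g, w, k, c, q)
  "qelfv" → prefix "qe" already present; 3 new (l, f, v)
  "qevmbxpf" → prefix "qe" already present; 6 new (v, m, b, x, p, f)
  "pcut" → prefix "pcut" already present; 0 new (none)
  "cyiyudkwe" → prefix "cyiy" already present; 5 new (u, d, k, w, e)
  "pcukwynafig" → prefix "pcu" already present; 8 new (k, w, y, n, a, f, i, g)
  "cyiyi" → prefix "cyiyi" already present; 0 new (none)
  "qehoinwv" → prefix "qe" already present; 6 new (h, o, i, n, w, v)
  "qeepkas" → prefix "qe" already present; 5 new (e, p, k, a, s)
  "qeiymcmpwu" → prefix "qe" already present; 8 new (i, y, m, c, m, p, w, u)
  "qezmcrda" → prefix "qez" already present; 5 new (m, c, r, d, a)
  "pcuopwkcgqm" → prefix "pcu" already present; 8 new (o, p, w, k, c, g, q, m)
Total nodes = 10 + 7 + 5 + 5 + 4 + 7 + 8 + 5 + 7 + 7 + 3 + 6 + 0 + 5 + 8 + 0 + 6 + 5 + 8 + 5 + 8 = 119

119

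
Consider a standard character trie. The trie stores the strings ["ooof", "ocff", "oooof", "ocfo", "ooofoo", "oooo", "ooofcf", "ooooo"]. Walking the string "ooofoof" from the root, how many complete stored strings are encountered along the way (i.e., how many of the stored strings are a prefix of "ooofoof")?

2

Check each prefix of "ooofoof" against the stored set — each match is an end-marker on the path.
Prefixes of the query that are stored words: "ooof", "ooofoo"
Count: 2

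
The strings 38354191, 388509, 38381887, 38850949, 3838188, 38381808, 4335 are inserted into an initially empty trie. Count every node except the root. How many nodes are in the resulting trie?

Trie structure (* marks end of a word):
(root)
├─ 3
│  └─ 8
│     ├─ 3
│     │  ├─ 5
│     │  │  └─ 4
│     │  │     └─ 1
│     │  │        └─ 9
│     │  │           └─ 1 *
│     │  └─ 8
│     │     └─ 1
│     │        └─ 8
│     │           ├─ 0
│     │           │  └─ 8 *
│     │           └─ 8 *
│     │              └─ 7 *
│     └─ 8
│        └─ 5
│           └─ 0
│              └─ 9 *
│                 └─ 4
│                    └─ 9 *
└─ 4
   └─ 3
      └─ 3
         └─ 5 *
Counting every labelled node above: 25.

25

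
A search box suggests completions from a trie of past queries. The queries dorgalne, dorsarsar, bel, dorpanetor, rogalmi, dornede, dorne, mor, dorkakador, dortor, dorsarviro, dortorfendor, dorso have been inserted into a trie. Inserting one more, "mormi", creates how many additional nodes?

The longest prefix of "mormi" already in the trie is "mor" (length 3).
Each of the 2 remaining characters creates one node.

2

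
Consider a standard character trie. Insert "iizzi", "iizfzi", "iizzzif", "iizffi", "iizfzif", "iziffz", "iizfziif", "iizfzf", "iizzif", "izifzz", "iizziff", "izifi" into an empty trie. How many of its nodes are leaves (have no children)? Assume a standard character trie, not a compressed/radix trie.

9

Leaves are exactly the stored words that no other stored word extends.
Those words: "iizffi", "iizfzf", "iizfzif", "iizfziif", "iizziff", "iizzzif", "iziffz", "izifi", "izifzz"
Leaf count: 9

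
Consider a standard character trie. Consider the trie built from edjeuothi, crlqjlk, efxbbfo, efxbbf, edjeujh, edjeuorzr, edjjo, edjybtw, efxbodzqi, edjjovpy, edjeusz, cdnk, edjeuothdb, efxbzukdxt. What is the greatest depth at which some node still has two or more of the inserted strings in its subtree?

8

Equivalently: take the maximum, over all pairs, of their longest common prefix length.
"edjeuothdb" and "edjeuothi" agree on "edjeuoth" (8 characters) before diverging; nothing deeper is shared.
Longest shared-prefix length: 8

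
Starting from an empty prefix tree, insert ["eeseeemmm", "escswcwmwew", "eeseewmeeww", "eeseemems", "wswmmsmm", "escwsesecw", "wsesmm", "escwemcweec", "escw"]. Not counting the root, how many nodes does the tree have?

Count nodes per top-level branch (shared prefixes stored once):
  'e'-branch (eeseeemmm, eeseemems, eeseewmeeww, escswcwmwew, escw, escwemcweec, escwsesecw): 43 nodes
  'w'-branch (wsesmm, wswmmsmm): 12 nodes
Sum: 55

55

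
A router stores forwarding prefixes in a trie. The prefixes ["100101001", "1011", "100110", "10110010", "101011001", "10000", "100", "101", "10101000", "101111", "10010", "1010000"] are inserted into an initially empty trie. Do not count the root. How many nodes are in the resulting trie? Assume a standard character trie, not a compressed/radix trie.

33

For each word, the new-node count is its length minus the longest prefix already in the trie:
  "100101001" → 9 new (1, 0, 0, 1, 0, 1, 0, 0, 1)
  "1011" → prefix "10" already present; 2 new (1, 1)
  "100110" → prefix "1001" already present; 2 new (1, 0)
  "10110010" → prefix "1011" already present; 4 new (0, 0, 1, 0)
  "101011001" → prefix "101" already present; 6 new (0, 1, 1, 0, 0, 1)
  "10000" → prefix "100" already present; 2 new (0, 0)
  "100" → prefix "100" already present; 0 new (none)
  "101" → prefix "101" already present; 0 new (none)
  "10101000" → prefix "10101" already present; 3 new (0, 0, 0)
  "101111" → prefix "1011" already present; 2 new (1, 1)
  "10010" → prefix "10010" already present; 0 new (none)
  "1010000" → prefix "1010" already present; 3 new (0, 0, 0)
Total nodes = 9 + 2 + 2 + 4 + 6 + 2 + 0 + 0 + 3 + 2 + 0 + 3 = 33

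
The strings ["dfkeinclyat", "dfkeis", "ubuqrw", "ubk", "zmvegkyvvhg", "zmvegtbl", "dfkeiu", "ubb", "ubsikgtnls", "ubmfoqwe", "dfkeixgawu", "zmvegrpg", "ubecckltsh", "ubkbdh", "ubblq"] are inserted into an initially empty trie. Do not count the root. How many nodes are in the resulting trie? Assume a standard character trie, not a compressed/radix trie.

Count nodes per top-level branch (shared prefixes stored once):
  'd'-branch (dfkeinclyat, dfkeis, dfkeiu, dfkeixgawu): 18 nodes
  'u'-branch (ubb, ubblq, ubecckltsh, ubk, ubkbdh, ubmfoqwe, ubsikgtnls, ubuqrw): 35 nodes
  'z'-branch (zmvegkyvvhg, zmvegrpg, zmvegtbl): 17 nodes
Sum: 70

70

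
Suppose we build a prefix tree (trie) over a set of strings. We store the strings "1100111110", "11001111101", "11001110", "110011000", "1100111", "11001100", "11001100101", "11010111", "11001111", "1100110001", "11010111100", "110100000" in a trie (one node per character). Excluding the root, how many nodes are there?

31

Count nodes per top-level branch (shared prefixes stored once):
  '1'-branch (11001100, 110011000, 1100110001, 11001100101, 1100111, 11001110, 11001111, 1100111110, 11001111101, 110100000, 11010111, 11010111100): 31 nodes
Sum: 31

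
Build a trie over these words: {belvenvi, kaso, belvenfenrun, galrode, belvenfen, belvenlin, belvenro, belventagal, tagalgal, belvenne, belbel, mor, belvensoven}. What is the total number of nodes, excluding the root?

56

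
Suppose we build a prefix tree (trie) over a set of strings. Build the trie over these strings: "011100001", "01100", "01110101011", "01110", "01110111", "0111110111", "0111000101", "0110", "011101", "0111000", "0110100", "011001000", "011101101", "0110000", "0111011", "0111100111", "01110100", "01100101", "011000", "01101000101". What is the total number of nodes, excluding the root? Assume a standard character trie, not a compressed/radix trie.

50

Insert word by word; a character creates a node only if that edge doesn't already exist:
  "011100001" → 9 new (0, 1, 1, 1, 0, 0, 0, 0, 1)
  "01100" → prefix "011" already present; 2 new (0, 0)
  "01110101011" → prefix "01110" already present; 6 new (1, 0, 1, 0, 1, 1)
  "01110" → prefix "01110" already present; 0 new (none)
  "01110111" → prefix "011101" already present; 2 new (1, 1)
  "0111110111" → prefix "0111" already present; 6 new (1, 1, 0, 1, 1, 1)
  "0111000101" → prefix "0111000" already present; 3 new (1, 0, 1)
  "0110" → prefix "0110" already present; 0 new (none)
  "011101" → prefix "011101" already present; 0 new (none)
  "0111000" → prefix "0111000" already present; 0 new (none)
  "0110100" → prefix "0110" already present; 3 new (1, 0, 0)
  "011001000" → prefix "01100" already present; 4 new (1, 0, 0, 0)
  "011101101" → prefix "0111011" already present; 2 new (0, 1)
  "0110000" → prefix "01100" already present; 2 new (0, 0)
  "0111011" → prefix "0111011" already present; 0 new (none)
  "0111100111" → prefix "01111" already present; 5 new (0, 0, 1, 1, 1)
  "01110100" → prefix "0111010" already present; 1 new (0)
  "01100101" → prefix "0110010" already present; 1 new (1)
  "011000" → prefix "011000" already present; 0 new (none)
  "01101000101" → prefix "0110100" already present; 4 new (0, 1, 0, 1)
Total nodes = 9 + 2 + 6 + 0 + 2 + 6 + 3 + 0 + 0 + 0 + 3 + 4 + 2 + 2 + 0 + 5 + 1 + 1 + 0 + 4 = 50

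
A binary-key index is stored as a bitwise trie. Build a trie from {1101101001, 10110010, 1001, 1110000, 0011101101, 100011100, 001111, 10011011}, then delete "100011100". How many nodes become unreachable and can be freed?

After clearing the end-marker at "100011100", prune upward until reaching a node still needed by another word.
The suffix "011100" (6 nodes) is used only by "100011100"; the node for "100" still has the child "1", so pruning stops there.
Nodes removed: 6

6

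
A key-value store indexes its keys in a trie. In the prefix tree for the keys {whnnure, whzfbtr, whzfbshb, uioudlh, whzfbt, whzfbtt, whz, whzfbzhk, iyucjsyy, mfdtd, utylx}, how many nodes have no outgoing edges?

A leaf is a node with no children — equivalently, the end of a word that is not a proper prefix of any other stored word.
Those words: "iyucjsyy", "mfdtd", "uioudlh", "utylx", "whnnure", "whzfbshb", "whzfbtr", "whzfbtt", "whzfbzhk"
Leaf count: 9

9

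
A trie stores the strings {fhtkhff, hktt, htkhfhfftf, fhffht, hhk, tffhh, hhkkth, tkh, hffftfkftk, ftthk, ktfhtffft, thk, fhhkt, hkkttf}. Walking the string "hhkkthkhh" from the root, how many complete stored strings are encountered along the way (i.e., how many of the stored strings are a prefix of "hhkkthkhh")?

Check each prefix of "hhkkthkhh" against the stored set — each match is an end-marker on the path.
Prefixes of the query that are stored words: "hhk", "hhkkth"
Count: 2

2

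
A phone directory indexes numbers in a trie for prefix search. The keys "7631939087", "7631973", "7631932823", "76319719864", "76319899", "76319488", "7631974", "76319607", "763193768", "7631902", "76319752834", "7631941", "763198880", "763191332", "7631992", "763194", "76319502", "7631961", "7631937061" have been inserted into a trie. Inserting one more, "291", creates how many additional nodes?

Nothing in the trie begins with "2"; the whole of "291" is new.
3 − 0 = 3 new nodes.

3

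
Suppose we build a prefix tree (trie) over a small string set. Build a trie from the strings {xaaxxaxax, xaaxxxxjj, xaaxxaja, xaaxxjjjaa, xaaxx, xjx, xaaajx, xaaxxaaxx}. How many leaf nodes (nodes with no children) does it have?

7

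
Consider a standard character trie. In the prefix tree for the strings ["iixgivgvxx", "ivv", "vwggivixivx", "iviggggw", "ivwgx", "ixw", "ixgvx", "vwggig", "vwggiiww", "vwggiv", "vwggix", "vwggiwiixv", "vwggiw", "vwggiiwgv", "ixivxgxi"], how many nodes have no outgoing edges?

13

Leaves are exactly the stored words that no other stored word extends.
Those words: "iixgivgvxx", "iviggggw", "ivv", "ivwgx", "ixgvx", "ixivxgxi", "ixw", "vwggig", "vwggiiwgv", "vwggiiww", "vwggivixivx", "vwggiwiixv", "vwggix"
Leaf count: 13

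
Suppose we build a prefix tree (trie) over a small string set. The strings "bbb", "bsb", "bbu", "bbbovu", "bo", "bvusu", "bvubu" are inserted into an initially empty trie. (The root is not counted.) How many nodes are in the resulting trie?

16

Count nodes per top-level branch (shared prefixes stored once):
  'b'-branch (bbb, bbbovu, bbu, bo, bsb, bvubu, bvusu): 16 nodes
Sum: 16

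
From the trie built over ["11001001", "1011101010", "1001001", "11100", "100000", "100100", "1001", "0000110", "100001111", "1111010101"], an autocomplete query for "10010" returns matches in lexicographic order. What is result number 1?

Filter for "10010…" and sort: "100100", "1001001"
Position 1: 100100

100100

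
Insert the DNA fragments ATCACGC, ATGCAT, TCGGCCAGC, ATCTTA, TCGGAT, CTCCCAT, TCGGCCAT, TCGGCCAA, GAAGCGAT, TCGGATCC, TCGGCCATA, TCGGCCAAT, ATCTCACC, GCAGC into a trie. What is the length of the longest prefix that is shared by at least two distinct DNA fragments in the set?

Equivalently: take the maximum, over all pairs, of their longest common prefix length.
e.g. "TCGGCCAA" and "TCGGCCAAT" share the prefix "TCGGCCAA" of length 8; no pair shares a longer one.
Longest shared-prefix length: 8

8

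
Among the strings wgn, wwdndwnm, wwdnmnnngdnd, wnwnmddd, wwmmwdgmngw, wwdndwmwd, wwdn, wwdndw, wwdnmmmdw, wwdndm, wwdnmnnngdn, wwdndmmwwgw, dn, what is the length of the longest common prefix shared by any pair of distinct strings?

Equivalently: take the maximum, over all pairs, of their longest common prefix length.
e.g. "wwdnmnnngdn" and "wwdnmnnngdnd" share the prefix "wwdnmnnngdn" of length 11; no pair shares a longer one.
Longest shared-prefix length: 11

11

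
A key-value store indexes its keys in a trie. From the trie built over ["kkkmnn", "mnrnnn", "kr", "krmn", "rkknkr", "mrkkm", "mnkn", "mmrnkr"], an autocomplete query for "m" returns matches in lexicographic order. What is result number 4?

DFS of the "m" subtree visits, in order: "mmrnkr", "mnkn", "mnrnnn", "mrkkm"
Position 4: mrkkm

mrkkm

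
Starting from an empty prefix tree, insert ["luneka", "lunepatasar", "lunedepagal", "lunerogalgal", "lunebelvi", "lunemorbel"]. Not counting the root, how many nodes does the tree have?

Count nodes per top-level branch (shared prefixes stored once):
  'l'-branch (lunebelvi, lunedepagal, luneka, lunemorbel, lunepatasar, lunerogalgal): 39 nodes
Sum: 39

39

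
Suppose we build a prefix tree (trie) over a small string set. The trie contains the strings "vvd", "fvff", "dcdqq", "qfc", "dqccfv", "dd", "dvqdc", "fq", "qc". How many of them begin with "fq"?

Traverse to the node for "fq", then collect every word in that subtree.
Matches: "fq"
Count: 1

1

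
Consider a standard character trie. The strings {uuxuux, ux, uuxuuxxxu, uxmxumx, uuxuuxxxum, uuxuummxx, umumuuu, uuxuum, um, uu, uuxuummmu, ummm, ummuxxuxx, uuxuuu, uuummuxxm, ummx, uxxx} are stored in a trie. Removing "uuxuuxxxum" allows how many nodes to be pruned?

1

Walk "uuxuuxxxum" from the leaf back toward the root, removing each node that no remaining word uses.
The suffix "m" (1 node) is used only by "uuxuuxxxum"; "uuxuuxxxu" is itself a stored word, so pruning stops there.
Nodes removed: 1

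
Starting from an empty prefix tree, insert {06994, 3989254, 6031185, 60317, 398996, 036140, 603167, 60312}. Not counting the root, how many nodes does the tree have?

Trace insertions, counting only characters that open a new branch:
  "06994" → 5 new (0, 6, 9, 9, 4)
  "3989254" → 7 new (3, 9, 8, 9, 2, 5, 4)
  "6031185" → 7 new (6, 0, 3, 1, 1, 8, 5)
  "60317" → prefix "6031" already present; 1 new (7)
  "398996" → prefix "3989" already present; 2 new (9, 6)
  "036140" → prefix "0" already present; 5 new (3, 6, 1, 4, 0)
  "603167" → prefix "6031" already present; 2 new (6, 7)
  "60312" → prefix "6031" already present; 1 new (2)
Total nodes = 5 + 7 + 7 + 1 + 2 + 5 + 2 + 1 = 30

30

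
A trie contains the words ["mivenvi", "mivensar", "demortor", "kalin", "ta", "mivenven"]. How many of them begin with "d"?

1

Walk to "d"; the words in its subtree are exactly those with that prefix.
Matches: "demortor"
Count: 1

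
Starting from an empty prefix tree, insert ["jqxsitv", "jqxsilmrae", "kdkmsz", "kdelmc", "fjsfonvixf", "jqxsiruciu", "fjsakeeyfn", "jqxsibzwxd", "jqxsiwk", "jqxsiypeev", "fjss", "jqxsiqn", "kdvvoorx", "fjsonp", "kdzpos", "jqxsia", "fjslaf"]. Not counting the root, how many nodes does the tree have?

For each word, the new-node count is its length minus the longest prefix already in the trie:
  "jqxsitv" → 7 new (j, q, x, s, i, t, v)
  "jqxsilmrae" → prefix "jqxsi" already present; 5 new (l, m, r, a, e)
  "kdkmsz" → 6 new (k, d, k, m, s, z)
  "kdelmc" → prefix "kd" already present; 4 new (e, l, m, c)
  "fjsfonvixf" → 10 new (f, j, s, f, o, n, v, i, x, f)
  "jqxsiruciu" → prefix "jqxsi" already present; 5 new (r, u, c, i, u)
  "fjsakeeyfn" → prefix "fjs" already present; 7 new (a, k, e, e, y, f, n)
  "jqxsibzwxd" → prefix "jqxsi" already present; 5 new (b, z, w, x, d)
  "jqxsiwk" → prefix "jqxsi" already present; 2 new (w, k)
  "jqxsiypeev" → prefix "jqxsi" already present; 5 new (y, p, e, e, v)
  "fjss" → prefix "fjs" already present; 1 new (s)
  "jqxsiqn" → prefix "jqxsi" already present; 2 new (q, n)
  "kdvvoorx" → prefix "kd" already present; 6 new (v, v, o, o, r, x)
  "fjsonp" → prefix "fjs" already present; 3 new (o, n, p)
  "kdzpos" → prefix "kd" already present; 4 new (z, p, o, s)
  "jqxsia" → prefix "jqxsi" already present; 1 new (a)
  "fjslaf" → prefix "fjs" already present; 3 new (l, a, f)
Total nodes = 7 + 5 + 6 + 4 + 10 + 5 + 7 + 5 + 2 + 5 + 1 + 2 + 6 + 3 + 4 + 1 + 3 = 76

76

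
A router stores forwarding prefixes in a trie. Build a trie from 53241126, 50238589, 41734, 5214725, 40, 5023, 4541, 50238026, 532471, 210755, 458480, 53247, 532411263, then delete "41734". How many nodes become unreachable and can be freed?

A node on "41734"'s path can go only if nothing else ends at it or branches off below it.
The suffix "1734" (4 nodes) is used only by "41734"; the node for "4" still has the child "0", so pruning stops there.
Nodes removed: 4

4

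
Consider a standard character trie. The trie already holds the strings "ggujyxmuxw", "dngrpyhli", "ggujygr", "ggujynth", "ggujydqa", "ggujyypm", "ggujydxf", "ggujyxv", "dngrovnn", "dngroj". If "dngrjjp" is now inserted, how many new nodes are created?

3

Walking "dngrjjp" from the root, the first 4 characters ("dngr") follow existing edges; "j" is the first miss.
So 7 − 4 = 3 new nodes.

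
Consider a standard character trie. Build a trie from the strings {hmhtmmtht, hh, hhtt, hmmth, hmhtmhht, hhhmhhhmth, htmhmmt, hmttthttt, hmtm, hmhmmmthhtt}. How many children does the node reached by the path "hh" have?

Follow the path "hh" to its node, then look at its outgoing edges.
Distinct next characters after "hh": h, t.
That node has 2 child edges.

2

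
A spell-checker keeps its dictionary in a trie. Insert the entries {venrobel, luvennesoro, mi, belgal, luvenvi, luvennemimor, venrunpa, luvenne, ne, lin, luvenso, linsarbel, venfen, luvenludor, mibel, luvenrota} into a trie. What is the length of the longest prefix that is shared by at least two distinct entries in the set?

Equivalently: take the maximum, over all pairs, of their longest common prefix length.
e.g. "luvenne" and "luvennemimor" share the prefix "luvenne" of length 7; no pair shares a longer one.
Longest shared-prefix length: 7

7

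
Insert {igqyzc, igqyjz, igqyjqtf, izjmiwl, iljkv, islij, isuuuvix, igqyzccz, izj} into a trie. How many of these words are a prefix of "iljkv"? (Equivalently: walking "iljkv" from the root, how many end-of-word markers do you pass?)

Check each prefix of "iljkv" against the stored set — each match is an end-marker on the path.
Prefixes of the query that are stored words: "iljkv"
Count: 1

1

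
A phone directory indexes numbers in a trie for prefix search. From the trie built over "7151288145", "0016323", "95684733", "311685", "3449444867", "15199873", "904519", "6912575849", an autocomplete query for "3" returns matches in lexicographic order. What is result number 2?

Filter for "3…" and sort: "311685", "3449444867"
The 2nd is 3449444867.

3449444867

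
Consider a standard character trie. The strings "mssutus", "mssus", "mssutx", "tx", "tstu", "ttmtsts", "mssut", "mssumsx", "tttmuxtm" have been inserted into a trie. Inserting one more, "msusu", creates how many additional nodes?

3

"ms" is already a path in the trie; the remaining "usu" must be added.
Each of the 3 remaining characters creates one node.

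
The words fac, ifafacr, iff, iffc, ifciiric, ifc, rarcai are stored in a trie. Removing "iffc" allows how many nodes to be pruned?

After clearing the end-marker at "iffc", prune upward until reaching a node still needed by another word.
The suffix "c" (1 node) is used only by "iffc"; "iff" is itself a stored word, so pruning stops there.
Nodes removed: 1

1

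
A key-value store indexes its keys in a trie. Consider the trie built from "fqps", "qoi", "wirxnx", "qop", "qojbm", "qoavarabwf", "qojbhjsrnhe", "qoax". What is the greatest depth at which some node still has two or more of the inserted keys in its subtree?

The deepest shared node is where two words last agree before diverging.
"qojbhjsrnhe" and "qojbm" agree on "qojb" (4 characters) before diverging; nothing deeper is shared.
Longest shared-prefix length: 4

4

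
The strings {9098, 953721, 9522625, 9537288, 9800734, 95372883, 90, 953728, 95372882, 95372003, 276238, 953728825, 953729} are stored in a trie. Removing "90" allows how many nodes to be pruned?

A node on "90"'s path can go only if nothing else ends at it or branches off below it.
Every node on "90" is still needed (e.g. by "9098"), so nothing is freed.
Nodes removed: 0

0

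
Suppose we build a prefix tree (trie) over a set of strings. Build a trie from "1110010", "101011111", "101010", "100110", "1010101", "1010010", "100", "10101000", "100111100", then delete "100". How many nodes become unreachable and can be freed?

0

After clearing the end-marker at "100", prune upward until reaching a node still needed by another word.
Every node on "100" is still needed (e.g. by "100110"), so nothing is freed.
Nodes removed: 0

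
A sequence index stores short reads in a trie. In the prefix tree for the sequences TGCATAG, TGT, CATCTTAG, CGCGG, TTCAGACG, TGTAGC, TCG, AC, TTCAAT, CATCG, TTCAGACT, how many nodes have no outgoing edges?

Leaves are exactly the stored words that no other stored word extends.
Those words: "AC", "CATCG", "CATCTTAG", "CGCGG", "TCG", "TGCATAG", "TGTAGC", "TTCAAT", "TTCAGACG", "TTCAGACT"
Leaf count: 10

10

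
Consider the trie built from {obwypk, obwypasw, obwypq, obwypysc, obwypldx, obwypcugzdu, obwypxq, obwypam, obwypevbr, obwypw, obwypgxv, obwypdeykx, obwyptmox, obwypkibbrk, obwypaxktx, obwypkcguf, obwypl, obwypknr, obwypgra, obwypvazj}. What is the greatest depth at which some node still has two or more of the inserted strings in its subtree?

The deepest shared node is where two words last agree before diverging.
e.g. "obwypam" and "obwypasw" share the prefix "obwypa" of length 6; no pair shares a longer one.
Longest shared-prefix length: 6

6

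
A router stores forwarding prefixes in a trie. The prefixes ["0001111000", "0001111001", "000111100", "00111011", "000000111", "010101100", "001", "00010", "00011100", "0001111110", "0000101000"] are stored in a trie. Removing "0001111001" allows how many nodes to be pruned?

1

After clearing the end-marker at "0001111001", prune upward until reaching a node still needed by another word.
The suffix "1" (1 node) is used only by "0001111001"; the node for "000111100" still has the child "0", so pruning stops there.
Nodes removed: 1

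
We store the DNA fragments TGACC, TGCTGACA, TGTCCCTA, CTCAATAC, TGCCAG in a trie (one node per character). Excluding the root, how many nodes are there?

For each word, the new-node count is its length minus the longest prefix already in the trie:
  "TGACC" → 5 new (T, G, A, C, C)
  "TGCTGACA" → prefix "TG" already present; 6 new (C, T, G, A, C, A)
  "TGTCCCTA" → prefix "TG" already present; 6 new (T, C, C, C, T, A)
  "CTCAATAC" → 8 new (C, T, C, A, A, T, A, C)
  "TGCCAG" → prefix "TGC" already present; 3 new (C, A, G)
Total nodes = 5 + 6 + 6 + 8 + 3 = 28

28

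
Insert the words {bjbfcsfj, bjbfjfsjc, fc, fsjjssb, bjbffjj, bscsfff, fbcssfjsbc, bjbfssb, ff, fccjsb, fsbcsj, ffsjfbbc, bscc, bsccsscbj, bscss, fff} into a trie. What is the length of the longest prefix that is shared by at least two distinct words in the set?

Look for the deepest trie node that still has at least two words in its subtree.
e.g. "bjbfcsfj" and "bjbffjj" share the prefix "bjbf" of length 4; no pair shares a longer one.
Longest shared-prefix length: 4

4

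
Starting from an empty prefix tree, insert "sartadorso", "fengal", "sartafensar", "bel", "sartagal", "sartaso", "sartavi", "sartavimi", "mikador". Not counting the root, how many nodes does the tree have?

41

Insert word by word; a character creates a node only if that edge doesn't already exist:
  "sartadorso" → 10 new (s, a, r, t, a, d, o, r, s, o)
  "fengal" → 6 new (f, e, n, g, a, l)
  "sartafensar" → prefix "sarta" already present; 6 new (f, e, n, s, a, r)
  "bel" → 3 new (b, e, l)
  "sartagal" → prefix "sarta" already present; 3 new (g, a, l)
  "sartaso" → prefix "sarta" already present; 2 new (s, o)
  "sartavi" → prefix "sarta" already present; 2 new (v, i)
  "sartavimi" → prefix "sartavi" already present; 2 new (m, i)
  "mikador" → 7 new (m, i, k, a, d, o, r)
Total nodes = 10 + 6 + 6 + 3 + 3 + 2 + 2 + 2 + 7 = 41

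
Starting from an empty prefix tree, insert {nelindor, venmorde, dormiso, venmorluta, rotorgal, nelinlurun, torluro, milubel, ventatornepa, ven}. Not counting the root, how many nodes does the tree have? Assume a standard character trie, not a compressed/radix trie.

63

Insert word by word; a character creates a node only if that edge doesn't already exist:
  "nelindor" → 8 new (n, e, l, i, n, d, o, r)
  "venmorde" → 8 new (v, e, n, m, o, r, d, e)
  "dormiso" → 7 new (d, o, r, m, i, s, o)
  "venmorluta" → prefix "venmor" already present; 4 new (l, u, t, a)
  "rotorgal" → 8 new (r, o, t, o, r, g, a, l)
  "nelinlurun" → prefix "nelin" already present; 5 new (l, u, r, u, n)
  "torluro" → 7 new (t, o, r, l, u, r, o)
  "milubel" → 7 new (m, i, l, u, b, e, l)
  "ventatornepa" → prefix "ven" already present; 9 new (t, a, t, o, r, n, e, p, a)
  "ven" → prefix "ven" already present; 0 new (none)
Total nodes = 8 + 8 + 7 + 4 + 8 + 5 + 7 + 7 + 9 + 0 = 63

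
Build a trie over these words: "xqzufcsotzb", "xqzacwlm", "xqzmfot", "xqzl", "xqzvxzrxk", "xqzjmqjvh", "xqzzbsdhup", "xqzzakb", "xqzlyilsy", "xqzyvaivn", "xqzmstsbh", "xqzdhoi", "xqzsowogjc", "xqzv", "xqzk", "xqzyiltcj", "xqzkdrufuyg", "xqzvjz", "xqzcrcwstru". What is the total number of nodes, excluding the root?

Count nodes per top-level branch (shared prefixes stored once):
  'x'-branch (xqzacwlm, xqzcrcwstru, xqzdhoi, xqzjmqjvh, xqzk, xqzkdrufuyg, xqzl, xqzlyilsy, xqzmfot, xqzmstsbh, xqzsowogjc, xqzufcsotzb, xqzv, xqzvjz, xqzvxzrxk, xqzyiltcj, xqzyvaivn, xqzzakb, xqzzbsdhup): 93 nodes
Sum: 93

93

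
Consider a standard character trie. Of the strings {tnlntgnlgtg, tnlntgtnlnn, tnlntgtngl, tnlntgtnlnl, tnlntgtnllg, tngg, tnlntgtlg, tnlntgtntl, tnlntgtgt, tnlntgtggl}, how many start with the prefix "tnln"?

9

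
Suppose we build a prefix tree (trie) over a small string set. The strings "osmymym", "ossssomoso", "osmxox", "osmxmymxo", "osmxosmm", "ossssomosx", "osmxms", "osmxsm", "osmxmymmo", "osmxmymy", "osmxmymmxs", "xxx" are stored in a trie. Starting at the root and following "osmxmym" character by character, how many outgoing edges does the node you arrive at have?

3

Walk "osmxmym" from the root, arriving at one node.
Characters that immediately follow "osmxmym" among the stored strings: {m, x, y}.
That node has 3 child edges.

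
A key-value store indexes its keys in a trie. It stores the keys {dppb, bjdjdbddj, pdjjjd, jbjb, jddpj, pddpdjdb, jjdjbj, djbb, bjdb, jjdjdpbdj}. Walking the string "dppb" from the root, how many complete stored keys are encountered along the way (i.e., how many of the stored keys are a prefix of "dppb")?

Walk "dppb" from the root; an end-of-word marker is hit whenever a stored word is a prefix of "dppb".
Prefixes of the query that are stored words: "dppb"
Count: 1

1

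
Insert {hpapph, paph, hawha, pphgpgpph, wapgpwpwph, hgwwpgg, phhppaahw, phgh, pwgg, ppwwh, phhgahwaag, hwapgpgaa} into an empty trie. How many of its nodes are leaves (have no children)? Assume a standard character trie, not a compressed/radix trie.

12

Leaves are exactly the stored words that no other stored word extends.
Those words: "hawha", "hgwwpgg", "hpapph", "hwapgpgaa", "paph", "phgh", "phhgahwaag", "phhppaahw", "pphgpgpph", "ppwwh", "pwgg", "wapgpwpwph"
Leaf count: 12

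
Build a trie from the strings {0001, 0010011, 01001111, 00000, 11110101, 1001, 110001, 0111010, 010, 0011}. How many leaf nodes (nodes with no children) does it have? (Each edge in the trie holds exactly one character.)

9

Leaves are exactly the stored words that no other stored word extends.
Those words: "00000", "0001", "0010011", "0011", "01001111", "0111010", "1001", "110001", "11110101"
Leaf count: 9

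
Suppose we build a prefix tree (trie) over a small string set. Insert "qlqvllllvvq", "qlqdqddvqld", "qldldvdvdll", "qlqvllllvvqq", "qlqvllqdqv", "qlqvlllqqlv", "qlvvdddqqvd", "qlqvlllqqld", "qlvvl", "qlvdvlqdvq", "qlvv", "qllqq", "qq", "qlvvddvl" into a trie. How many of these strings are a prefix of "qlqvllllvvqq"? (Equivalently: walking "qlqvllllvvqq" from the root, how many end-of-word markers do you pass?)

2

Walk "qlqvllllvvqq" from the root; an end-of-word marker is hit whenever a stored word is a prefix of "qlqvllllvvqq".
Prefixes of the query that are stored words: "qlqvllllvvq", "qlqvllllvvqq"
Count: 2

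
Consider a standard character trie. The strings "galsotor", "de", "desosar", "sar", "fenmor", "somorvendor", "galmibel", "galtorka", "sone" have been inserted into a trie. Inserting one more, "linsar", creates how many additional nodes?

Nothing in the trie begins with "l"; the whole of "linsar" is new.
6 − 0 = 6 new nodes.

6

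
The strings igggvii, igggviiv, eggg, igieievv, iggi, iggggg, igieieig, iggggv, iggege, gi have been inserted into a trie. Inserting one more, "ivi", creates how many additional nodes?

2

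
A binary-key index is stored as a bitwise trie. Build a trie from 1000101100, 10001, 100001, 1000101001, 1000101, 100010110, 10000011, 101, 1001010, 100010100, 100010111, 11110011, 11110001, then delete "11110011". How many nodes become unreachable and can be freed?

2

Walk "11110011" from the leaf back toward the root, removing each node that no remaining word uses.
The suffix "11" (2 nodes) is used only by "11110011"; the node for "111100" still has the child "0", so pruning stops there.
Nodes removed: 2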